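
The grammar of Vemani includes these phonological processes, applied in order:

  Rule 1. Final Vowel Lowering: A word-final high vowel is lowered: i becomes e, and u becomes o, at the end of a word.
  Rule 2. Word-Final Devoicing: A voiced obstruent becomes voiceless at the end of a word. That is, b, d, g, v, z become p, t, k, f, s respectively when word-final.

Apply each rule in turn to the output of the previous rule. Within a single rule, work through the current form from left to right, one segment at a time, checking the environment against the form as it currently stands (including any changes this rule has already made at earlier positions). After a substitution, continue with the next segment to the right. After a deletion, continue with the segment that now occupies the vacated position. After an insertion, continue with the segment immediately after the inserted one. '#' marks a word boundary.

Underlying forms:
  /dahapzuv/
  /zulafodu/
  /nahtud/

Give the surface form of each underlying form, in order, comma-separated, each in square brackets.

/dahapzuv/:
  Rule 1 Final Vowel Lowering: no change — [dahapzuv]
  Rule 2 Word-Final Devoicing: [dahapzuv] → [dahapzuf]
/zulafodu/:
  Rule 1 Final Vowel Lowering: [zulafodu] → [zulafodo]
  Rule 2 Word-Final Devoicing: no change — [zulafodo]
/nahtud/:
  Rule 1 Final Vowel Lowering: no change — [nahtud]
  Rule 2 Word-Final Devoicing: [nahtud] → [nahtut]

[dahapzuf], [zulafodo], [nahtut]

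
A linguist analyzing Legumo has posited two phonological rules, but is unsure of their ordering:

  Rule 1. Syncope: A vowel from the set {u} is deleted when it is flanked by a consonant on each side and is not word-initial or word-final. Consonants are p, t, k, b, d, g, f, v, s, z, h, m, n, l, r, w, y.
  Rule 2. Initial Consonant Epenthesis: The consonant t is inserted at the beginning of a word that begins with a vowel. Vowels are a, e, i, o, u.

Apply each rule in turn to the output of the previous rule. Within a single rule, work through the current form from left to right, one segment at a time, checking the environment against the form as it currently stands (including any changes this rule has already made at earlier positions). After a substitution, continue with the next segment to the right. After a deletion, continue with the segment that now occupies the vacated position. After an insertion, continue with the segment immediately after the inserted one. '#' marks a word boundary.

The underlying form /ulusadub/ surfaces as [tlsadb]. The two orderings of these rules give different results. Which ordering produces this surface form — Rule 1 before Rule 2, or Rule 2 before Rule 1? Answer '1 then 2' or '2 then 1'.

2 then 1

Order 1 then 2:
  1 Syncope: [ulusadub] → [ulsadb]
  2 Initial Consonant Epenthesis: [ulsadb] → [tulsadb]
  result: [tulsadb]
Order 2 then 1:
  2 Initial Consonant Epenthesis: [ulusadub] → [tulusadub]
  1 Syncope: [tulusadub] → [tlsadb]
  result: [tlsadb]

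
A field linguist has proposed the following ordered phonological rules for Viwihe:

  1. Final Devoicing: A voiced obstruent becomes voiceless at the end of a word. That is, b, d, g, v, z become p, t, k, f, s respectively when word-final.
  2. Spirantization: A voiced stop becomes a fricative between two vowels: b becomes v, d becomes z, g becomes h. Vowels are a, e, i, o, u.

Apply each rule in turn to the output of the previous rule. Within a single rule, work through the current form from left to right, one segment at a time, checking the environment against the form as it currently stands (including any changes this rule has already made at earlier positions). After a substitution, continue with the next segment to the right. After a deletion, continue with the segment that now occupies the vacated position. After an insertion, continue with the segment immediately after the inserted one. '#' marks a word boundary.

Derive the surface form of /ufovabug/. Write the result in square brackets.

[ufovavuk]

1 Final Devoicing: [ufovabug] → [ufovabuk]
2 Spirantization: [ufovabuk] → [ufovavuk]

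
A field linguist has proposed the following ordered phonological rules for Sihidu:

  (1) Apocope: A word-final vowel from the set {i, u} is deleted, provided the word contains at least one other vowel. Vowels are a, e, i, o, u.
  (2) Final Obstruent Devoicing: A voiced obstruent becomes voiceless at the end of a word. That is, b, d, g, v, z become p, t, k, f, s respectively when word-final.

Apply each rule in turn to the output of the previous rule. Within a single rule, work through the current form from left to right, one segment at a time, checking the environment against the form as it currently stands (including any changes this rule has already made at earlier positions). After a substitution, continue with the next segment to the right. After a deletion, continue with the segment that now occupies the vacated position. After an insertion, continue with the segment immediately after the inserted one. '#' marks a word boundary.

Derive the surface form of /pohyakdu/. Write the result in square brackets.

[pohyakt]

(1) Apocope: [pohyakdu] → [pohyakd]
(2) Final Obstruent Devoicing: [pohyakd] → [pohyakt]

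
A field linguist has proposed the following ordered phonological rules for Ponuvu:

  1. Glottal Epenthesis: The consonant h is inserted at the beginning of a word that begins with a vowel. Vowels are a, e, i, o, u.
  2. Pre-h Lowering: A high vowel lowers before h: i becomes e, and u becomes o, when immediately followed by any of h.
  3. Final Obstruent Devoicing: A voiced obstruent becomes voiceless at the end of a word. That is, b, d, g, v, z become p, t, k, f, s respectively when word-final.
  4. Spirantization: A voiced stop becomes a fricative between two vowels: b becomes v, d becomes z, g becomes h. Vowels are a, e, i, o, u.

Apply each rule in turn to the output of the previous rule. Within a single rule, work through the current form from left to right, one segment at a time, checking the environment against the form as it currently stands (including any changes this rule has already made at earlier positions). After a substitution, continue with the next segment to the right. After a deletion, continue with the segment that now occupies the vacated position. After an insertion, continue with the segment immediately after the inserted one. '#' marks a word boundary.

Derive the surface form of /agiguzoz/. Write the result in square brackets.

1 Glottal Epenthesis: [agiguzoz] → [hagiguzoz]
2 Pre-h Lowering: no change — [hagiguzoz]
3 Final Obstruent Devoicing: [hagiguzoz] → [hagiguzos]
4 Spirantization: [hagiguzos] → [hahihuzos]

[hahihuzos]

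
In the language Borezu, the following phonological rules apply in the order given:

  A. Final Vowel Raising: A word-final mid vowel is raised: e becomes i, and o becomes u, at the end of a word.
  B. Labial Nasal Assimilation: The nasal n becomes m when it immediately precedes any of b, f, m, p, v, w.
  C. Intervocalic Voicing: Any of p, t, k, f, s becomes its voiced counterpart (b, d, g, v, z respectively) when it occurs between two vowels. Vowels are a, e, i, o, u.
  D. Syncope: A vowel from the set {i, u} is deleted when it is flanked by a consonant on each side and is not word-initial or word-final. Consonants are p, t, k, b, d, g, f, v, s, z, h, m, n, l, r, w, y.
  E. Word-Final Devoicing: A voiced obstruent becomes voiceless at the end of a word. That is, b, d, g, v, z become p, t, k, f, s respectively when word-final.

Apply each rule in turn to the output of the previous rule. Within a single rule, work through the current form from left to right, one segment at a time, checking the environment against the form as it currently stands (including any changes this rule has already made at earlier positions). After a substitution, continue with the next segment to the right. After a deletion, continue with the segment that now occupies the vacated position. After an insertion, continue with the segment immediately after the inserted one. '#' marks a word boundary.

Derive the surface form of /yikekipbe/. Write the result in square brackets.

[ygegpbi]

A Final Vowel Raising: [yikekipbe] → [yikekipbi]
B Labial Nasal Assimilation: no change — [yikekipbi]
C Intervocalic Voicing: [yikekipbi] → [yigegipbi]
D Syncope: [yigegipbi] → [ygegpbi]
E Word-Final Devoicing: no change — [ygegpbi]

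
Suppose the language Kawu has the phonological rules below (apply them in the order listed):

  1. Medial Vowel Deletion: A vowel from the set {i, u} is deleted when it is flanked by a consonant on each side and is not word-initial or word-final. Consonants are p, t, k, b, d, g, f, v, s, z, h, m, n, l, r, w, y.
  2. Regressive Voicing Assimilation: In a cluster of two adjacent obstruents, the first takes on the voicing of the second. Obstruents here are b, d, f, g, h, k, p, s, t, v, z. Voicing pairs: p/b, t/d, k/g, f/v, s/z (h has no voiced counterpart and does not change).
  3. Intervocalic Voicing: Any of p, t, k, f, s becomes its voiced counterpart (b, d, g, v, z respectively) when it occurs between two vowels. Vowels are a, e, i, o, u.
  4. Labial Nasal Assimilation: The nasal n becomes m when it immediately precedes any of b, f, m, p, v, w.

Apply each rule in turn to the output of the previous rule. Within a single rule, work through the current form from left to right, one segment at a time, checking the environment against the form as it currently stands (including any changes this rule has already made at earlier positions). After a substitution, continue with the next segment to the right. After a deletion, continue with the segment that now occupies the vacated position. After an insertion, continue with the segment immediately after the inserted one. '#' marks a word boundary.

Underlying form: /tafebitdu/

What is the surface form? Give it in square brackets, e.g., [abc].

[tavepddu]

1 Medial Vowel Deletion: [tafebitdu] → [tafebtdu]
2 Regressive Voicing Assimilation: [tafebtdu] → [tafepddu]
3 Intervocalic Voicing: [tafepddu] → [tavepddu]
4 Labial Nasal Assimilation: no change — [tavepddu]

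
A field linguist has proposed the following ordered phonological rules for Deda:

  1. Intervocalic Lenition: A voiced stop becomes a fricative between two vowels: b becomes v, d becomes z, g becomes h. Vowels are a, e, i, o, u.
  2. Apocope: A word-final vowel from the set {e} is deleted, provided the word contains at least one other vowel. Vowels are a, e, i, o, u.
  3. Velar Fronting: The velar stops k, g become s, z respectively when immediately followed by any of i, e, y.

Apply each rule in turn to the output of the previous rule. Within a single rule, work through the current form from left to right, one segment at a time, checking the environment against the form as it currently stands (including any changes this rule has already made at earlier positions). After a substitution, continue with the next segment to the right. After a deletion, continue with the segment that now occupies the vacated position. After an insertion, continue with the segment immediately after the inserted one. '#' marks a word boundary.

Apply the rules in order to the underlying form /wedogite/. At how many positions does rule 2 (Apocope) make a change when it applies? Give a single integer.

1 Intervocalic Lenition: [wedogite] → [wezohite]
2 Apocope: [wezohite] → [wezohit]
3 Velar Fronting: no change — [wezohit]
Rule 2 changed 1 position(s).

1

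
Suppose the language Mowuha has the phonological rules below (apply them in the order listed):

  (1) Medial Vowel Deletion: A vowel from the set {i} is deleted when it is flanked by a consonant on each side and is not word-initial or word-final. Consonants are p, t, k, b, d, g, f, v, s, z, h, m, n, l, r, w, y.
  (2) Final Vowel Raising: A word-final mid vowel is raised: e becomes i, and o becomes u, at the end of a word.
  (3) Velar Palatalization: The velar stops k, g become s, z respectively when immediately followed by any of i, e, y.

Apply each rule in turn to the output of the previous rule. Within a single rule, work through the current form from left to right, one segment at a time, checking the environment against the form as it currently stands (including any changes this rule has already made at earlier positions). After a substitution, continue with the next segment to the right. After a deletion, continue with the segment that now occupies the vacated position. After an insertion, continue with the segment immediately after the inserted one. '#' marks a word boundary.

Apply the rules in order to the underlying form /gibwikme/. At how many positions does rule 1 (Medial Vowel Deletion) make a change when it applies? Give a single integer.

2

(1) Medial Vowel Deletion: [gibwikme] → [gbwkme]
(2) Final Vowel Raising: [gbwkme] → [gbwkmi]
(3) Velar Palatalization: no change — [gbwkmi]
Rule 1 changed 2 position(s).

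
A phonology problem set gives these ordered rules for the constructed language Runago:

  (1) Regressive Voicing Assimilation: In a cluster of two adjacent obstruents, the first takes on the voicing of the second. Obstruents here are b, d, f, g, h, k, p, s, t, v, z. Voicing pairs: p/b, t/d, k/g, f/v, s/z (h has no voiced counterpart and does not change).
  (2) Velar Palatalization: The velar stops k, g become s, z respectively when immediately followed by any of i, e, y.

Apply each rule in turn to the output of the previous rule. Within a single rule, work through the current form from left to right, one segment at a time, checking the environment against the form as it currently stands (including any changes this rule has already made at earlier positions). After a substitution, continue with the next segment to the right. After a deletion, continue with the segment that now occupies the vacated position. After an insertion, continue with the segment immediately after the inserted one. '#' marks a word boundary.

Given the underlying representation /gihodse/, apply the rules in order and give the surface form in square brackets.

(1) Regressive Voicing Assimilation: [gihodse] → [gihotse]
(2) Velar Palatalization: [gihotse] → [zihotse]

[zihotse]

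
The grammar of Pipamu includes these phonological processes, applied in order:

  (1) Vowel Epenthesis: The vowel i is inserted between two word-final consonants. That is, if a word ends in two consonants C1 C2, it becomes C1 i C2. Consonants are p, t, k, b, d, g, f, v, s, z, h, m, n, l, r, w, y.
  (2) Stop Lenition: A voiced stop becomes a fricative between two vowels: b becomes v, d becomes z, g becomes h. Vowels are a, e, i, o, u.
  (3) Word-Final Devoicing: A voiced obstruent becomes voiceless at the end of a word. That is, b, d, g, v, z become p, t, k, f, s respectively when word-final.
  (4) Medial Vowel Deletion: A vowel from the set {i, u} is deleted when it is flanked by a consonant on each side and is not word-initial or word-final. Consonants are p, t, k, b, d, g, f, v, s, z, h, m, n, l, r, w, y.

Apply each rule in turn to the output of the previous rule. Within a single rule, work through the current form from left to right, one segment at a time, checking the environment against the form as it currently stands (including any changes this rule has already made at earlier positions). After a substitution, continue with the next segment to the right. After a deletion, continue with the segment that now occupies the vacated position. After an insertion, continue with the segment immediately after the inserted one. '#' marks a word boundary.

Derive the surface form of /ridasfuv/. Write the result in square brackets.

(1) Vowel Epenthesis: no change — [ridasfuv]
(2) Stop Lenition: [ridasfuv] → [rizasfuv]
(3) Word-Final Devoicing: [rizasfuv] → [rizasfuf]
(4) Medial Vowel Deletion: [rizasfuf] → [rzasff]

[rzasff]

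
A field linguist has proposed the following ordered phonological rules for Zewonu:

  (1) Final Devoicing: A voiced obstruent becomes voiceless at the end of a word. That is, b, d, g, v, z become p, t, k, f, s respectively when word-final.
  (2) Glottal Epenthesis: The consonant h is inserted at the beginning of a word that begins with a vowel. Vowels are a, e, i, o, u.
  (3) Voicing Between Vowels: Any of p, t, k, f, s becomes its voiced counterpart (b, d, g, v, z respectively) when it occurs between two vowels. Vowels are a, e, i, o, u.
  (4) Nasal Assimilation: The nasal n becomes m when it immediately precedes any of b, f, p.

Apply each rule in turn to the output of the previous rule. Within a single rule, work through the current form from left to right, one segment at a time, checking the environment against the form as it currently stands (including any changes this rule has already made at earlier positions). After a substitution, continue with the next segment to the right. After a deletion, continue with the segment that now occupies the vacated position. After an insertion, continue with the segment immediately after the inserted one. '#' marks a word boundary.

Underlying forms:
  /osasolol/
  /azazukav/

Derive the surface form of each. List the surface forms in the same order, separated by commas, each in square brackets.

/osasolol/:
  (1) Final Devoicing: no change — [osasolol]
  (2) Glottal Epenthesis: [osasolol] → [hosasolol]
  (3) Voicing Between Vowels: [hosasolol] → [hozazolol]
  (4) Nasal Assimilation: no change — [hozazolol]
/azazukav/:
  (1) Final Devoicing: [azazukav] → [azazukaf]
  (2) Glottal Epenthesis: [azazukaf] → [hazazukaf]
  (3) Voicing Between Vowels: [hazazukaf] → [hazazugaf]
  (4) Nasal Assimilation: no change — [hazazugaf]

[hozazolol], [hazazugaf]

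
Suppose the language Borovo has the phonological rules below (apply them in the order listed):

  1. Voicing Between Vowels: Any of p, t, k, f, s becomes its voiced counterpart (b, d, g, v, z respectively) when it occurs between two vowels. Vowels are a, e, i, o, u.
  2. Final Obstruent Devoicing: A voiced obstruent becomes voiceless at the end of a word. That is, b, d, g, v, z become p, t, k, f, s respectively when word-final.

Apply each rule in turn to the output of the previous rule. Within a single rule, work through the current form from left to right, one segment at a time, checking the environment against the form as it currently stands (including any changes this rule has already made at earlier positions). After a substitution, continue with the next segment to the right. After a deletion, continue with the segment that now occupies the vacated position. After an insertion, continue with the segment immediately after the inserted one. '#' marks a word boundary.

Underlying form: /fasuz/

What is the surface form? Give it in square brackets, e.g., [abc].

[fazus]

1 Voicing Between Vowels: [fasuz] → [fazuz]
2 Final Obstruent Devoicing: [fazuz] → [fazus]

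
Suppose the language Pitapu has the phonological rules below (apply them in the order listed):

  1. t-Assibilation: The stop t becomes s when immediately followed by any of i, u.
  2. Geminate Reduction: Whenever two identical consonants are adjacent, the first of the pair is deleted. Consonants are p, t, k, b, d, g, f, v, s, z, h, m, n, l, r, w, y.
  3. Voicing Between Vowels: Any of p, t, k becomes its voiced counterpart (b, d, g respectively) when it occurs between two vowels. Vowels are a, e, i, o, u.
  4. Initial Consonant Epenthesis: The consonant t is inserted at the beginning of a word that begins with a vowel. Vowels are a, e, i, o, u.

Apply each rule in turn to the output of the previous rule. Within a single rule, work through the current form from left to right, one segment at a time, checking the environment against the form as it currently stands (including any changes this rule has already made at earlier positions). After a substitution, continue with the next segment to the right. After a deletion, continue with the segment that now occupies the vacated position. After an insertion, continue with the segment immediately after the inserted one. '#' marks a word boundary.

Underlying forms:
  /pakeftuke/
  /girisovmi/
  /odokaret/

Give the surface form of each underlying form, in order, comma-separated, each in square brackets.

[pagefsuge], [girisovmi], [todogaret]

/pakeftuke/:
  1 t-Assibilation: [pakeftuke] → [pakefsuke]
  2 Geminate Reduction: no change — [pakefsuke]
  3 Voicing Between Vowels: [pakefsuke] → [pagefsuge]
  4 Initial Consonant Epenthesis: no change — [pagefsuge]
/girisovmi/:
  1 t-Assibilation: no change — [girisovmi]
  2 Geminate Reduction: no change — [girisovmi]
  3 Voicing Between Vowels: no change — [girisovmi]
  4 Initial Consonant Epenthesis: no change — [girisovmi]
/odokaret/:
  1 t-Assibilation: no change — [odokaret]
  2 Geminate Reduction: no change — [odokaret]
  3 Voicing Between Vowels: [odokaret] → [odogaret]
  4 Initial Consonant Epenthesis: [odogaret] → [todogaret]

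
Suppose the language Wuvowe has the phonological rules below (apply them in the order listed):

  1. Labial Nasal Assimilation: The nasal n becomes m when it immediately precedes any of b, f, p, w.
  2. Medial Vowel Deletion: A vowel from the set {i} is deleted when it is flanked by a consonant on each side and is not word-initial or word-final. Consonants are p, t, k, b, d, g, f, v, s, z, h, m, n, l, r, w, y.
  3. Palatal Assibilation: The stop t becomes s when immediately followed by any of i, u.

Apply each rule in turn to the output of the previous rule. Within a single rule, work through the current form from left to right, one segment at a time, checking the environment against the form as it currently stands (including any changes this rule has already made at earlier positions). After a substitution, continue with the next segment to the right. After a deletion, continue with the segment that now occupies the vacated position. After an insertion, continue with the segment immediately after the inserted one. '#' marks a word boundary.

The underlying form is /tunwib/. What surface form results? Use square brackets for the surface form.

[sumwb]

1 Labial Nasal Assimilation: [tunwib] → [tumwib]
2 Medial Vowel Deletion: [tumwib] → [tumwb]
3 Palatal Assibilation: [tumwb] → [sumwb]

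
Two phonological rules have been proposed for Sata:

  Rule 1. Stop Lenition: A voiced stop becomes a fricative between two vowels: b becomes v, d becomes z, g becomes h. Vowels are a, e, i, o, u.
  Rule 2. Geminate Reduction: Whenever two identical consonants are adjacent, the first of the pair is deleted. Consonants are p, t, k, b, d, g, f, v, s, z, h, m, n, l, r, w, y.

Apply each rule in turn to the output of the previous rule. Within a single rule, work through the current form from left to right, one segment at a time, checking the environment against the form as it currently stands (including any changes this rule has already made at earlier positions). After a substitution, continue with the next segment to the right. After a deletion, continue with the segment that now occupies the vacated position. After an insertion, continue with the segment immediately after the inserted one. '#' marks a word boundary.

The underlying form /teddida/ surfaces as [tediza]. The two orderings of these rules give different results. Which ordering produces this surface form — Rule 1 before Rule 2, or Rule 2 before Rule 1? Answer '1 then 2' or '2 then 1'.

Order 1 then 2:
  1 Stop Lenition: [teddida] → [teddiza]
  2 Geminate Reduction: [teddiza] → [tediza]
  result: [tediza]
Order 2 then 1:
  2 Geminate Reduction: [teddida] → [tedida]
  1 Stop Lenition: [tedida] → [teziza]
  result: [teziza]

1 then 2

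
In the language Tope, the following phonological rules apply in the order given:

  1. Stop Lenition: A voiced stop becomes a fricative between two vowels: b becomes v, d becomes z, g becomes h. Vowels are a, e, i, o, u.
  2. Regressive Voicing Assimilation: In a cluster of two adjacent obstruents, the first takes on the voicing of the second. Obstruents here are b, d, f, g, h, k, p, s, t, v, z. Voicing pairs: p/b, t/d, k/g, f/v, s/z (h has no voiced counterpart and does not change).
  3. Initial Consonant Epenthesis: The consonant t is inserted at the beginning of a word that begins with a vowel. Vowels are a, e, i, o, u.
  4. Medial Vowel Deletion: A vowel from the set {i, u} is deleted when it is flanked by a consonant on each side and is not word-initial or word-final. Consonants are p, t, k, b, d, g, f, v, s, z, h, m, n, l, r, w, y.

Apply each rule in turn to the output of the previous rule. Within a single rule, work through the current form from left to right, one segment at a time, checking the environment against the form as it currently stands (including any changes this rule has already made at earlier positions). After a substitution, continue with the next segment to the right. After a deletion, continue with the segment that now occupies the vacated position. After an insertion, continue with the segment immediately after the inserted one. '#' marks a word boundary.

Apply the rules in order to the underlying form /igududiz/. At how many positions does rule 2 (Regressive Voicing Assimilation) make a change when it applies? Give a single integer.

1 Stop Lenition: [igududiz] → [ihuzuziz]
2 Regressive Voicing Assimilation: no change — [ihuzuziz]
3 Initial Consonant Epenthesis: [ihuzuziz] → [tihuzuziz]
4 Medial Vowel Deletion: [tihuzuziz] → [thzzz]
Rule 2 changed 0 position(s).

0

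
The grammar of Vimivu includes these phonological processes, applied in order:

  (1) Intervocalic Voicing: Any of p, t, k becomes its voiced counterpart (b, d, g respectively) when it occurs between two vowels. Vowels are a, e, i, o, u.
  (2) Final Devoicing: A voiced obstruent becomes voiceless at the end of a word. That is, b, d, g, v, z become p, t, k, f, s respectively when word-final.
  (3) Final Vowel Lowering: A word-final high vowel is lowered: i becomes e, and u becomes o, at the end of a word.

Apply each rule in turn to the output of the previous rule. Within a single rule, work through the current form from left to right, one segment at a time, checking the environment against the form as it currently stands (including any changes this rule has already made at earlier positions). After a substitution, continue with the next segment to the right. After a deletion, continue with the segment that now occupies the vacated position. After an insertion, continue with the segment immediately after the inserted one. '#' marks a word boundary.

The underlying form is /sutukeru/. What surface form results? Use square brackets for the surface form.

(1) Intervocalic Voicing: [sutukeru] → [sudugeru]
(2) Final Devoicing: no change — [sudugeru]
(3) Final Vowel Lowering: [sudugeru] → [sudugero]

[sudugero]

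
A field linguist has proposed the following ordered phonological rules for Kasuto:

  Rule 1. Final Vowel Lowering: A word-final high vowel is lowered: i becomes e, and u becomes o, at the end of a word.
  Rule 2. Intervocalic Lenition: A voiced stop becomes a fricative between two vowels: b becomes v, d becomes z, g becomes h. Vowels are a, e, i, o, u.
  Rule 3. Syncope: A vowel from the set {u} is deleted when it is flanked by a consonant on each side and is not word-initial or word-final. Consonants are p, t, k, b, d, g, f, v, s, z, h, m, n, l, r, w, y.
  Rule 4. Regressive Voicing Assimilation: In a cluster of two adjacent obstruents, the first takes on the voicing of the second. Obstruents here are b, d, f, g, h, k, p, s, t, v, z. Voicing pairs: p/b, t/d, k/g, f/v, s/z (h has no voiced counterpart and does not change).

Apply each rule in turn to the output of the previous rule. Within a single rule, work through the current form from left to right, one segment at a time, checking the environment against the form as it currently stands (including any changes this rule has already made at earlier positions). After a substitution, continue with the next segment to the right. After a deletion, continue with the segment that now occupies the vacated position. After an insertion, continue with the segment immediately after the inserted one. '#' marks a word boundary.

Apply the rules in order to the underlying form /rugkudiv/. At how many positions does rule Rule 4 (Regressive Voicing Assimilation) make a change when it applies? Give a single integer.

2

Rule 1 Final Vowel Lowering: no change — [rugkudiv]
Rule 2 Intervocalic Lenition: [rugkudiv] → [rugkuziv]
Rule 3 Syncope: [rugkuziv] → [rgkziv]
Rule 4 Regressive Voicing Assimilation: [rgkziv] → [rkgziv]
Rule Rule 4 changed 2 position(s).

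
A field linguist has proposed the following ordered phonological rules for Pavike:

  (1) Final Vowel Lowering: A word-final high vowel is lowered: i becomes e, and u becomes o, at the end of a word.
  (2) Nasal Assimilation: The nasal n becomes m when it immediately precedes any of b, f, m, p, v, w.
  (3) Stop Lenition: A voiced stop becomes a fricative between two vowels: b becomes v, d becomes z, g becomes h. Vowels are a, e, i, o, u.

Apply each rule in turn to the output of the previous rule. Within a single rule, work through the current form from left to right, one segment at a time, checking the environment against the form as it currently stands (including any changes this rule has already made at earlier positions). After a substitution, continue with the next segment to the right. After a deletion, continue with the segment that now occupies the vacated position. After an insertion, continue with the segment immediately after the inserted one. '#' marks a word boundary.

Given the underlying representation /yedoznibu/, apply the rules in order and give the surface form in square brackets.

(1) Final Vowel Lowering: [yedoznibu] → [yedoznibo]
(2) Nasal Assimilation: no change — [yedoznibo]
(3) Stop Lenition: [yedoznibo] → [yezoznivo]

[yezoznivo]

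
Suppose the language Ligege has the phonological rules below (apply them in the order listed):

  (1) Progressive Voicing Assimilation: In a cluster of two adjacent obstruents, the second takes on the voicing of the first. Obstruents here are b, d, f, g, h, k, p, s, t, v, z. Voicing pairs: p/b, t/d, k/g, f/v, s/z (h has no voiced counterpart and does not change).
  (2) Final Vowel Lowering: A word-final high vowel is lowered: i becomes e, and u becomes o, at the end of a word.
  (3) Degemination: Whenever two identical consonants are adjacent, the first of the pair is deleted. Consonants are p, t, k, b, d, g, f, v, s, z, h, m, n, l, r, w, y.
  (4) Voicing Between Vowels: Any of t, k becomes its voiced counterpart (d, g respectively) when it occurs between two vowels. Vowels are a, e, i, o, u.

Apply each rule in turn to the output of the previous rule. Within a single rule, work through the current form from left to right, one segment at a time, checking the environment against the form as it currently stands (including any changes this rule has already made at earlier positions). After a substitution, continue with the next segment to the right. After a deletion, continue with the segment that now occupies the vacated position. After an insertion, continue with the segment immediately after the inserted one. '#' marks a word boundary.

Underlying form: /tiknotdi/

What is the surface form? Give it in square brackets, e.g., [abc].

[tiknode]

(1) Progressive Voicing Assimilation: [tiknotdi] → [tiknotti]
(2) Final Vowel Lowering: [tiknotti] → [tiknotte]
(3) Degemination: [tiknotte] → [tiknote]
(4) Voicing Between Vowels: [tiknote] → [tiknode]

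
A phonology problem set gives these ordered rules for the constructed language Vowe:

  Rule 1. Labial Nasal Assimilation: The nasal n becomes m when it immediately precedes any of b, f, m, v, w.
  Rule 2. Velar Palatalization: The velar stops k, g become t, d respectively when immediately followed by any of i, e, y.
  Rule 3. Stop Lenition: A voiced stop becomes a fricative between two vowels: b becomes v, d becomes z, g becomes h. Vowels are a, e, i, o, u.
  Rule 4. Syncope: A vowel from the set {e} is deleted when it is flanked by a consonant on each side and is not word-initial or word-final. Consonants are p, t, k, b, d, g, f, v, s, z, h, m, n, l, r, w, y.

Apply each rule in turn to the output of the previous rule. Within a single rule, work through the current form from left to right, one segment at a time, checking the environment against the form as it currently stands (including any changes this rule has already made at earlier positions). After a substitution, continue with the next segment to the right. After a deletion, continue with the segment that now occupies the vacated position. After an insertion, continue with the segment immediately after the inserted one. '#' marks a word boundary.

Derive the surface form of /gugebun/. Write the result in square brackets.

[guzvun]

Rule 1 Labial Nasal Assimilation: no change — [gugebun]
Rule 2 Velar Palatalization: [gugebun] → [gudebun]
Rule 3 Stop Lenition: [gudebun] → [guzevun]
Rule 4 Syncope: [guzevun] → [guzvun]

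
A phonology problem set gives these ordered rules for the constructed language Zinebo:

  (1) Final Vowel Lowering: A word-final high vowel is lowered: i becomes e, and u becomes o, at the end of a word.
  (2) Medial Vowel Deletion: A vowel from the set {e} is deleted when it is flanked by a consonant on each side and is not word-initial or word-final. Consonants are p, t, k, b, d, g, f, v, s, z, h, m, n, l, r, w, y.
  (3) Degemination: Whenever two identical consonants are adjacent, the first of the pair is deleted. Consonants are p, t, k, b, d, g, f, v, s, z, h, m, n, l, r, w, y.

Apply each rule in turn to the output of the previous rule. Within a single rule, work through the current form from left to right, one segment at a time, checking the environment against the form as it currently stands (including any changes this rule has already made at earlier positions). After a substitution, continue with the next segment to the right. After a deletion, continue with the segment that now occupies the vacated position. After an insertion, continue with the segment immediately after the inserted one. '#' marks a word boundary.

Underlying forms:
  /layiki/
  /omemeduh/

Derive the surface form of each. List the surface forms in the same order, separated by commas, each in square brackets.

[layike], [omduh]

/layiki/:
  (1) Final Vowel Lowering: [layiki] → [layike]
  (2) Medial Vowel Deletion: no change — [layike]
  (3) Degemination: no change — [layike]
/omemeduh/:
  (1) Final Vowel Lowering: no change — [omemeduh]
  (2) Medial Vowel Deletion: [omemeduh] → [ommduh]
  (3) Degemination: [ommduh] → [omduh]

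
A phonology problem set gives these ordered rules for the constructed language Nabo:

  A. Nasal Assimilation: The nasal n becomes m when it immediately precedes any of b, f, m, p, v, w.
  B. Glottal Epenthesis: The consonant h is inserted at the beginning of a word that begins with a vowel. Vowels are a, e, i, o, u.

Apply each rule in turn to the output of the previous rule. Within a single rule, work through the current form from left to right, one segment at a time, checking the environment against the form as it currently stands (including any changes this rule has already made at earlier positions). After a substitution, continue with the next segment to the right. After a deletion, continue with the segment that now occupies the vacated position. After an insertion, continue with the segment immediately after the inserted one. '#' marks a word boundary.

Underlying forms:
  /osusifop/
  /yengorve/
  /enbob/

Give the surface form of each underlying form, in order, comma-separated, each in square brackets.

[hosusifop], [yengorve], [hembob]

/osusifop/:
  A Nasal Assimilation: no change — [osusifop]
  B Glottal Epenthesis: [osusifop] → [hosusifop]
/yengorve/:
  A Nasal Assimilation: no change — [yengorve]
  B Glottal Epenthesis: no change — [yengorve]
/enbob/:
  A Nasal Assimilation: [enbob] → [embob]
  B Glottal Epenthesis: [embob] → [hembob]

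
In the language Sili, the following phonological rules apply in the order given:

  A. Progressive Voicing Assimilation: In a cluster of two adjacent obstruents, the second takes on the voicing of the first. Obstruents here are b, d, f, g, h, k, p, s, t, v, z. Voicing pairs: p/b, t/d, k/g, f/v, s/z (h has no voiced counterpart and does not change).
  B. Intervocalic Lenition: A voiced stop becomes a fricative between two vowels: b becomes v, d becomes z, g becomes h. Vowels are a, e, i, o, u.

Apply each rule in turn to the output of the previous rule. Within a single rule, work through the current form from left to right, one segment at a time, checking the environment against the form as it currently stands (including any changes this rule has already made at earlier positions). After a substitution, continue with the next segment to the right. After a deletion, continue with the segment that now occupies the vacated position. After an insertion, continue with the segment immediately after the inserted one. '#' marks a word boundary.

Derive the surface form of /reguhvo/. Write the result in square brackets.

[rehuhfo]

A Progressive Voicing Assimilation: [reguhvo] → [reguhfo]
B Intervocalic Lenition: [reguhfo] → [rehuhfo]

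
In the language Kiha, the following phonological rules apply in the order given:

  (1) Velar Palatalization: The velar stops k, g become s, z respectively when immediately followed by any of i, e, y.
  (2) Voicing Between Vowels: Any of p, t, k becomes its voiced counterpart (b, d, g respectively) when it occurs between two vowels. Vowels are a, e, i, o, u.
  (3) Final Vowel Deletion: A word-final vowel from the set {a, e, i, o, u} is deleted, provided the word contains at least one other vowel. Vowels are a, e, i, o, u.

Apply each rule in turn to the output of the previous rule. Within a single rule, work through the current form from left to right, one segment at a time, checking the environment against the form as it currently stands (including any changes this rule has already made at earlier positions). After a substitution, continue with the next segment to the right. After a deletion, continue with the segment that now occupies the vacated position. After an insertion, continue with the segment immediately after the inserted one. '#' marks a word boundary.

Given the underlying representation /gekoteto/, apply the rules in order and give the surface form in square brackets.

(1) Velar Palatalization: [gekoteto] → [zekoteto]
(2) Voicing Between Vowels: [zekoteto] → [zegodedo]
(3) Final Vowel Deletion: [zegodedo] → [zegoded]

[zegoded]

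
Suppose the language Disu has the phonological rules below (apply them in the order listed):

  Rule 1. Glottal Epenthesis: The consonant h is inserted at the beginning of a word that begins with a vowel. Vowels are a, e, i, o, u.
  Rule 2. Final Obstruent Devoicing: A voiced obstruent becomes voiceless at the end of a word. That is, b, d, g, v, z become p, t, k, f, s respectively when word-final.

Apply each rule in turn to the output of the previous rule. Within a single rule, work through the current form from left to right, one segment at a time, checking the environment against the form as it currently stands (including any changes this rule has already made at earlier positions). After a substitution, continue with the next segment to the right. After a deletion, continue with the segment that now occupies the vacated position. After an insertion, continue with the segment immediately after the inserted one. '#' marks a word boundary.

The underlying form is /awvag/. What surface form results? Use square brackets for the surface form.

[hawvak]

Rule 1 Glottal Epenthesis: [awvag] → [hawvag]
Rule 2 Final Obstruent Devoicing: [hawvag] → [hawvak]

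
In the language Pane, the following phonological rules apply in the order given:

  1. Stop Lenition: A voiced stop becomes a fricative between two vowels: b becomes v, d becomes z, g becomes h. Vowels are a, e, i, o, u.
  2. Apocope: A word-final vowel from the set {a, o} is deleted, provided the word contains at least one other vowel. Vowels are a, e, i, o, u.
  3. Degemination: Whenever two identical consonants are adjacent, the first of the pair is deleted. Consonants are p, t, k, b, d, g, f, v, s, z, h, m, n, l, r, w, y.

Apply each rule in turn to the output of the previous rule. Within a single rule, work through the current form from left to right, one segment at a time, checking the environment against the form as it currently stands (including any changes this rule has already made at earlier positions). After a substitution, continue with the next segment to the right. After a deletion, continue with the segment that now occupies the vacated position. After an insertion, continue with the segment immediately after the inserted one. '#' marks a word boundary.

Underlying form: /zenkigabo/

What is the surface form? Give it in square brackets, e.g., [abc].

[zenkihav]

1 Stop Lenition: [zenkigabo] → [zenkihavo]
2 Apocope: [zenkihavo] → [zenkihav]
3 Degemination: no change — [zenkihav]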